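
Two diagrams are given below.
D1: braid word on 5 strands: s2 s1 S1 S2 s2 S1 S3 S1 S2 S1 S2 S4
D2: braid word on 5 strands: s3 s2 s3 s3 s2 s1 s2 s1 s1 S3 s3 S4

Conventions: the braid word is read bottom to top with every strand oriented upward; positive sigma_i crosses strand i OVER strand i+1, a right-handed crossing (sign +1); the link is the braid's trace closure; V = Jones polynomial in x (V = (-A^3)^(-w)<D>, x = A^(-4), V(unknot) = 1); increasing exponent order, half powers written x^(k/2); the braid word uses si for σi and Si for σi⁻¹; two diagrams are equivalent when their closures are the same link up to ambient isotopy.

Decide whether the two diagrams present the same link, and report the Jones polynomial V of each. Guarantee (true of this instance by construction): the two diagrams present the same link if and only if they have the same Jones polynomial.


equivalent: no
V(D1) = -x^-4 + x^-3 + x^-1  (w -6, c 12, <D> = A^-14 + A^-6 - A^-2)
V(D2) = x^3 + x^5 - x^6 + x^7 - x^8 + x^9 - x^10  [12 crossings, <D> = -A^-16 + A^-12 - A^-8 + A^-4 - 1 + A^4 + A^12, w = +8]
key observation: 2 classes among 2 diagrams; unequal V(x) rules out equality


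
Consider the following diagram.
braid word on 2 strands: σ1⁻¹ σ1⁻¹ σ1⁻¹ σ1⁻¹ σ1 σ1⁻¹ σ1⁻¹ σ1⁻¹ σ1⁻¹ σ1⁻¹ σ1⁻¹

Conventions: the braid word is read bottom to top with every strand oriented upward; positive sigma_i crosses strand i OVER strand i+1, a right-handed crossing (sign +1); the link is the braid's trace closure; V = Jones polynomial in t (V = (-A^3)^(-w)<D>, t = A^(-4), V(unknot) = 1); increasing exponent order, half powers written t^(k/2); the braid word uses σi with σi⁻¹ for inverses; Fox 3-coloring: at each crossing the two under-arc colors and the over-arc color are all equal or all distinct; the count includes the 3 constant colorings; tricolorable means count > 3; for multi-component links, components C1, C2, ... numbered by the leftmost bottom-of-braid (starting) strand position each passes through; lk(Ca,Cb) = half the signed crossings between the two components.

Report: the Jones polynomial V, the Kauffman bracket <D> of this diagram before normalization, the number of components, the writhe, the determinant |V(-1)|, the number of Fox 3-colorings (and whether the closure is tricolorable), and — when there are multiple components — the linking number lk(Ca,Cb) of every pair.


V = -t^-13 + t^-12 - t^-11 + t^-10 - t^-9 + t^-8 - t^-7 + t^-6 + t^-4
<D> = -A^-11 - A^-3 + A - A^5 + A^9 - A^13 + A^17 - A^21 + A^25 (w = -9)
1 component over 11 crossings, w = -9
9 Fox colorings among 3^11, |V(-1)| = 9: tricolorable
why: one generator, power 9: the (2,9) torus pattern


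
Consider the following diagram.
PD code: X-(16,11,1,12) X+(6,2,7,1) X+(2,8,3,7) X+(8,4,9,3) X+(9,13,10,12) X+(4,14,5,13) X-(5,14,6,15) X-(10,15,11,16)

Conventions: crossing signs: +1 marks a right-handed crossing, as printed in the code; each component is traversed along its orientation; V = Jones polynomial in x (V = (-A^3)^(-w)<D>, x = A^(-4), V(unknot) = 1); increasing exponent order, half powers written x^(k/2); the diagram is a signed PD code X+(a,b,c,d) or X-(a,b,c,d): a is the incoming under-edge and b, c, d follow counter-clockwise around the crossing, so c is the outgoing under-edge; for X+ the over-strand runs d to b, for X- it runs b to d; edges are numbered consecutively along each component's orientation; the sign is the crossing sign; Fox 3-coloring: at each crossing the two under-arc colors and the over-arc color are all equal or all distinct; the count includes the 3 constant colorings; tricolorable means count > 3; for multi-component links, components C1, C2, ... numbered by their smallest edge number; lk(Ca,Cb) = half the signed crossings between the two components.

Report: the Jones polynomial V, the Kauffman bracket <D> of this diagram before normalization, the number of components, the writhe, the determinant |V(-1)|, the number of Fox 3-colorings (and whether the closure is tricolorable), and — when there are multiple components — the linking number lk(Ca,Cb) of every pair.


V(x) = x + x^3 - x^4
bracket: -A^-10 + A^-6 + A^2, w = +2
1 component, writhe +2, over 8 crossings
det 3, colorings 9 of 3^8 — tricolorable
observation: w = +2 shifts under R1 moves; the (-A^3)^(-2) factor cancels that in V


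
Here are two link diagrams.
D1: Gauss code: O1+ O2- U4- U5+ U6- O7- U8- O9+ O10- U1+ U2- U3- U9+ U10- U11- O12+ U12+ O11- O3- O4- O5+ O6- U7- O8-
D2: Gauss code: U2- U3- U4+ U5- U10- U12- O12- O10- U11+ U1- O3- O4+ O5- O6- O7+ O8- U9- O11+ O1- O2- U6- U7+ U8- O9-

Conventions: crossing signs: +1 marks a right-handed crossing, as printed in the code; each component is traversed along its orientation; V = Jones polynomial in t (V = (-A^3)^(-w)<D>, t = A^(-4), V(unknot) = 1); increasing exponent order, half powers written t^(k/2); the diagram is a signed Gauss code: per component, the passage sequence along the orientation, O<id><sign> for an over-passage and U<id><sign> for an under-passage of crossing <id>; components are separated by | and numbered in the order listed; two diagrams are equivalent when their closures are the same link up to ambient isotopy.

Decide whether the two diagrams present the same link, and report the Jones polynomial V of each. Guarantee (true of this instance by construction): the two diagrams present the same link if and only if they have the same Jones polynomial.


equivalent: yes
D1 (bracket A^-8 + 1 - A^4; 12 crossings at w = -4): V = -t^-4 + t^-3 + t^-1
D2 (bracket A^-14 + A^-6 - A^-2; 12 crossings at w = -6): V = -t^-4 + t^-3 + t^-1
key observation: from 12 to 12 crossings by R-moves: one link, two diagrams


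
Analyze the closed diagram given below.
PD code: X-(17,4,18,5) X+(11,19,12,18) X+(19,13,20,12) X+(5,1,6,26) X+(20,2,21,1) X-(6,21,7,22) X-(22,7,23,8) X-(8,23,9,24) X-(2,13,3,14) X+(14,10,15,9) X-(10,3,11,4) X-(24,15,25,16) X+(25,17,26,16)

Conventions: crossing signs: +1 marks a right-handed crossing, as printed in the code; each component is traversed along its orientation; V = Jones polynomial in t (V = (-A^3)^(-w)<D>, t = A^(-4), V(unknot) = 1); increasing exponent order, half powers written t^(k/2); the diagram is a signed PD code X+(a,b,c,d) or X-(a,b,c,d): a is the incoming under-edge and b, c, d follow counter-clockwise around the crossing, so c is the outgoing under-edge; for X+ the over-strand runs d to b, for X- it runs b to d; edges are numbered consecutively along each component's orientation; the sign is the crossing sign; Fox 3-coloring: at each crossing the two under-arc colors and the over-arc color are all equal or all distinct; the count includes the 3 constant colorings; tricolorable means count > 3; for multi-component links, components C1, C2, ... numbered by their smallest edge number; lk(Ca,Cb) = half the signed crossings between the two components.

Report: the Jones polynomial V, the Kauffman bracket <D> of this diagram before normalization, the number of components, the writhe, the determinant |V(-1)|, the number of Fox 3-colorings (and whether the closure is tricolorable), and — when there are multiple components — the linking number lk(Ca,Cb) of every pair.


V = -t^-5 + t^-4 - t^-3 + 2t^-2 - t^-1 + 2 - t
<D> = A^-7 - 2A^-3 + A - 2A^5 + A^9 - A^13 + A^17 (w = -1)
1 component over 13 crossings, w = -1
9 Fox colorings among 3^13, |V(-1)| = 9: tricolorable
why: |V(-1)| = 9: so tricolorable, since 3 divides 9


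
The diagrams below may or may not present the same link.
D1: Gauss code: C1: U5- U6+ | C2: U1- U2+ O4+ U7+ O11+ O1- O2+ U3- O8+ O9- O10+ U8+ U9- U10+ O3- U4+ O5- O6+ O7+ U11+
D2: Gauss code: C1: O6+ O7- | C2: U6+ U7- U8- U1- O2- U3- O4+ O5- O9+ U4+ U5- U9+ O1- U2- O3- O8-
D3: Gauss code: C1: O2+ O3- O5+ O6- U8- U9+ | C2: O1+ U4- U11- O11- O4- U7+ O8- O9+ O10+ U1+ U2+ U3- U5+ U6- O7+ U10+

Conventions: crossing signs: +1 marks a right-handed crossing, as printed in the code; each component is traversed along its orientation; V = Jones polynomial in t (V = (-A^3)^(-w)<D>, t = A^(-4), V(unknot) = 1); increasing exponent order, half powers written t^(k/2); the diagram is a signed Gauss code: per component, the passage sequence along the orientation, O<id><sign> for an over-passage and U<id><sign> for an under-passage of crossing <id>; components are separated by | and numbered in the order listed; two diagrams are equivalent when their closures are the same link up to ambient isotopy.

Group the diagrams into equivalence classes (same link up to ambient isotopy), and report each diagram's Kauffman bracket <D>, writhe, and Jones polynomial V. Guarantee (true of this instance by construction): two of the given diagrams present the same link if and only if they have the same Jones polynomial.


grouping into links: {D1, D3} | {D2}
V(D1) = -t^(1/2) - t^(3/2) - t^(5/2) + t^(9/2)  (w +3, c 11, <D> = -A^-9 + A^-1 + A^3 + A^7)
V(D2) = t^(-9/2) - t^(-5/2) - t^(-3/2) - t^(-1/2)  [9 crossings, <D> = A^-7 + A^-3 + A - A^9, w = -3]
V(D3) = -t^(1/2) - t^(3/2) - t^(5/2) + t^(9/2)  [11 crossings, <D> = -A^-15 + A^-7 + A^-3 + A, w = +1]
why: 2 values of V(t) split the 3 diagrams


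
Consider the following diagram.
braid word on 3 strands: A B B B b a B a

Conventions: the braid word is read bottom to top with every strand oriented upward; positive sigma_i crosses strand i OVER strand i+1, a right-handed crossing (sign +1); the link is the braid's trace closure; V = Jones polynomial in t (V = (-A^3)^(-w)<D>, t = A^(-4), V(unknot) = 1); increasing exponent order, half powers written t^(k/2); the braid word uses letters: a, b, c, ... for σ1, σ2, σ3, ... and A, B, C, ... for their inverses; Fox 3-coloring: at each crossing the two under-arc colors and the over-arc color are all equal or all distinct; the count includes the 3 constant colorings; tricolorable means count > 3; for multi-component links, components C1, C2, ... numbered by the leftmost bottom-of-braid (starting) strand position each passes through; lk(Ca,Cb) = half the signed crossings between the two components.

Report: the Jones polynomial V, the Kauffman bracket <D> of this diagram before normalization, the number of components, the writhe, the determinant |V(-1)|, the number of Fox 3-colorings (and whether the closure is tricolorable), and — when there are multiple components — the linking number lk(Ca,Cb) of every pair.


V(t) = -t^-4 + t^-3 + t^-1
bracket: A^-2 + A^6 - A^10, w = -2
1 component, writhe -2, over 8 crossings
det 3, colorings 9 of 3^8 — tricolorable
observation: det 3 = |V(-1)|; divisible by 3, so tricolorable


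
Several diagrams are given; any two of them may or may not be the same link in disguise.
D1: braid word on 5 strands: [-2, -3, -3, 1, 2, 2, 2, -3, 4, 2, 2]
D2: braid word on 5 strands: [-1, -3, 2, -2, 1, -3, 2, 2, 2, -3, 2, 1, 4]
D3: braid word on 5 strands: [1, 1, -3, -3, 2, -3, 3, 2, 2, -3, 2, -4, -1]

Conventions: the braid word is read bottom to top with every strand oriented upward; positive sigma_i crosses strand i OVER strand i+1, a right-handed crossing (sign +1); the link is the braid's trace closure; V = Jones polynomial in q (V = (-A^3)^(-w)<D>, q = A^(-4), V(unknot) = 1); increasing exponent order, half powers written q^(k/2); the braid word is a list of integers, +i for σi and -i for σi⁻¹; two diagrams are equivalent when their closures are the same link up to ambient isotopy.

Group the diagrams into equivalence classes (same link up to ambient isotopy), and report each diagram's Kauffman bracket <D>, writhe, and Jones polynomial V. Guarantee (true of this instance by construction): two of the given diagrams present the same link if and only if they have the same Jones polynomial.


classes: {D1, D2, D3}
V(D1) = q^(-5/2) - 2q^(-3/2) + 2q^(-1/2) - 4q^(1/2) + 3q^(3/2) - 3q^(5/2) + 2q^(7/2) - q^(9/2)  [11 crossings, <D> = A^-9 - 2A^-5 + 3A^-1 - 3A^3 + 4A^7 - 2A^11 + 2A^15 - A^19, w = +3]
V(D2) = q^(-5/2) - 2q^(-3/2) + 2q^(-1/2) - 4q^(1/2) + 3q^(3/2) - 3q^(5/2) + 2q^(7/2) - q^(9/2)  (w +3, c 13, <D> = A^-9 - 2A^-5 + 3A^-1 - 3A^3 + 4A^7 - 2A^11 + 2A^15 - A^19)
V(D3) = q^(-5/2) - 2q^(-3/2) + 2q^(-1/2) - 4q^(1/2) + 3q^(3/2) - 3q^(5/2) + 2q^(7/2) - q^(9/2)  (w +1, c 13, <D> = A^-15 - 2A^-11 + 3A^-7 - 3A^-3 + 4A - 2A^5 + 2A^9 - A^13)
insight: one V(q) for all 3 diagrams — one class (guaranteed)


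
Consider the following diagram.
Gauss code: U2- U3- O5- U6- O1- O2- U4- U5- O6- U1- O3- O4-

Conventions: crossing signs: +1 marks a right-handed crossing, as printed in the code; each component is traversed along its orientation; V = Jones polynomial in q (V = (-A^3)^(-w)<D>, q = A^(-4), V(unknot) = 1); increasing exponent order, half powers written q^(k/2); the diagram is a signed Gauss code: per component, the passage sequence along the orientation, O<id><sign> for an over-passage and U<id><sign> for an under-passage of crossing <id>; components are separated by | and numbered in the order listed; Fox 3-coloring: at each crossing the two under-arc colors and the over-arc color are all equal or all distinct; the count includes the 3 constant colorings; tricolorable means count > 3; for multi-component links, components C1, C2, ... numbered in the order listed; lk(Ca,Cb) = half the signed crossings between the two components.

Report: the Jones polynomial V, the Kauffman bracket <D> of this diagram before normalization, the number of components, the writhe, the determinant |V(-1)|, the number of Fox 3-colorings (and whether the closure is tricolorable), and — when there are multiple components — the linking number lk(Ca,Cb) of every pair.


V(q) = -q^-7 + q^-6 - q^-5 + q^-4 + q^-2
bracket: A^-10 + A^-2 - A^2 + A^6 - A^10, w = -6
1 component, writhe -6, over 6 crossings
det 5, colorings 3 of 3^6 — not tricolorable
observation: w = -6 (over 6 crossings) is diagram-only; (-A^3)^(6) removes it from V


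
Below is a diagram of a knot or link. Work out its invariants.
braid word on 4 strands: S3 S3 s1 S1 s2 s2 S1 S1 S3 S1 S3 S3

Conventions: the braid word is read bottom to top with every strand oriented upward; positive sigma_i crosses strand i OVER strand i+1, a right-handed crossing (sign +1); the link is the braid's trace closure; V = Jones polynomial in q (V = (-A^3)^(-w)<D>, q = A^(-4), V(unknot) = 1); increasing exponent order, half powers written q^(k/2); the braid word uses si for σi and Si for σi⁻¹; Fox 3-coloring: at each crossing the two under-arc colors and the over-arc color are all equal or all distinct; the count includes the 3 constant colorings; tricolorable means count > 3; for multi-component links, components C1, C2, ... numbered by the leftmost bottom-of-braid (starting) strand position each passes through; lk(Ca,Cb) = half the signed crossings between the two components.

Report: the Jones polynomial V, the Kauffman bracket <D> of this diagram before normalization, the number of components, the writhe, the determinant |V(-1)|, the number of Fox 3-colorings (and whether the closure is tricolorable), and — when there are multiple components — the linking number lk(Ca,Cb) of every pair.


V = -q^(-21/2) + 2q^(-19/2) - 3q^(-17/2) + 5q^(-15/2) - 4q^(-13/2) + 5q^(-11/2) - 4q^(-9/2) + 2q^(-7/2) - 3q^(-5/2) - q^(-1/2)
<D> = -A^-16 - 3A^-8 + 2A^-4 - 4 + 5A^4 - 4A^8 + 5A^12 - 3A^16 + 2A^20 - A^24 (w = -6)
2 components over 12 crossings, w = -6
lk(C1,C2): +1
9 Fox colorings among 3^12, |V(-1)| = 30: tricolorable
why: det 30 = |V(-1)|; divisible by 3, so tricolorable


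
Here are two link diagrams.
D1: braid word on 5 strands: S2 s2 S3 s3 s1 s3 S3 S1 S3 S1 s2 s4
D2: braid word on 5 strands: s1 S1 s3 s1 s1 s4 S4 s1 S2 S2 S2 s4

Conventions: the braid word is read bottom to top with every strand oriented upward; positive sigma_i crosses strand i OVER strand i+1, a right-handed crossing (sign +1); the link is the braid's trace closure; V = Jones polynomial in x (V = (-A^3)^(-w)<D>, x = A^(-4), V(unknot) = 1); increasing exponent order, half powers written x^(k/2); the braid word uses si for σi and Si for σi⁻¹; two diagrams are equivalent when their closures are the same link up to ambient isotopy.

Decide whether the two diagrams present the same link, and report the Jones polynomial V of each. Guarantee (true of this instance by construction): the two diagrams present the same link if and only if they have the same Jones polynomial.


equivalent: no
D1 (bracket 1; 12 crossings at w = 0): V = 1
V(D2) = -x^-3 + x^-2 - x^-1 + 3 - x + x^2 - x^3  [12 crossings, <D> = -A^-6 + A^-2 - A^2 + 3A^6 - A^10 + A^14 - A^18, w = +2]
observation: V(x) takes 2 values over 2 diagrams, fixing the grouping


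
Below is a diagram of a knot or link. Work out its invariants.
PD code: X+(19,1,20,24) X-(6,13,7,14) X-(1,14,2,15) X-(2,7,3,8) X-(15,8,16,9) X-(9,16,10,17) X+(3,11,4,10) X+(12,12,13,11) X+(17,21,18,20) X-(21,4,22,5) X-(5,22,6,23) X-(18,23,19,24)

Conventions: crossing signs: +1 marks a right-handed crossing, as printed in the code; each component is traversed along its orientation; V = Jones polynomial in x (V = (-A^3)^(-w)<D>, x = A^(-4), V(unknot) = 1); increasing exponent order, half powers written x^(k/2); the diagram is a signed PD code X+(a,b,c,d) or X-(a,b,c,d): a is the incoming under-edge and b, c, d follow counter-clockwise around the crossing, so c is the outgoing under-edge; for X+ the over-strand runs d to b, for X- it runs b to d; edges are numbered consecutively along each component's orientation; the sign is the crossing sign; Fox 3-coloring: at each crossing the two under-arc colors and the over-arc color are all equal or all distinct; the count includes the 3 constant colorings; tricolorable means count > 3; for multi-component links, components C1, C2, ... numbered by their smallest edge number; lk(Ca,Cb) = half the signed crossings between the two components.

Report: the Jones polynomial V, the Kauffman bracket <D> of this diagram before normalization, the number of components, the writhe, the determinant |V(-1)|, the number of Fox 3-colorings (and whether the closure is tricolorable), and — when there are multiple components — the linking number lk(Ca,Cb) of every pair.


Jones polynomial: V(x) = x^-8 - 2x^-7 + x^-6 - 2x^-5 + 2x^-4 + x^-2
<D> = A^-4 + 2A^4 - 2A^8 + A^12 - 2A^16 + A^20; writhe -4
components 1, writhe -4 (12 crossings)
3-colorings: 27 of 3^12, det 9 — tricolorable
note: the span of V is 6, forcing >= 6 crossings in any diagram


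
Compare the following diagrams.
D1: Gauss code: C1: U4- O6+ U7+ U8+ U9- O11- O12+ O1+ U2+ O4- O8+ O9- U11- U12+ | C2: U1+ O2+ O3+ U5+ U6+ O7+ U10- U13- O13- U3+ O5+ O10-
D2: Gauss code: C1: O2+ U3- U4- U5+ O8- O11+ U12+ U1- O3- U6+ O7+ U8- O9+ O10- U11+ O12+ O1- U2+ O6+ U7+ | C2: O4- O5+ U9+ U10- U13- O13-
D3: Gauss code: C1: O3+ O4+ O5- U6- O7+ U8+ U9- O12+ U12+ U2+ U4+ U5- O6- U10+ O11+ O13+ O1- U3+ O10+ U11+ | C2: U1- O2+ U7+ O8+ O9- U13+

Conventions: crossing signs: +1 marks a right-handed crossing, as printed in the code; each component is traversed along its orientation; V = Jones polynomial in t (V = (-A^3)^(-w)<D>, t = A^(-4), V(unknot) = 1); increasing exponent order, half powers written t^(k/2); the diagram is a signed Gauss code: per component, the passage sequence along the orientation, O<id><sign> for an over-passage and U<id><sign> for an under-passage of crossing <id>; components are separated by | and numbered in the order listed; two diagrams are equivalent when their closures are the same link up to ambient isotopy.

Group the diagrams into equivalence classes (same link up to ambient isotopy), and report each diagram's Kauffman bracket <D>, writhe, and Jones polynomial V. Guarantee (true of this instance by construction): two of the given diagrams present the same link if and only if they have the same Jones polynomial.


grouping into links: {D1} | {D2} | {D3}
V(D1) = -t^(3/2) + t^(5/2) - 3t^(7/2) + 2t^(9/2) - 2t^(11/2) + 2t^(13/2) - t^(15/2)  (w +3, c 13, <D> = A^-21 - 2A^-17 + 2A^-13 - 2A^-9 + 3A^-5 - A^-1 + A^3)
V(D2) = -t^(1/2) - t^(3/2) - t^(5/2) + t^(9/2)  (w +1, c 13, <D> = -A^-15 + A^-7 + A^-3 + A)
V(D3) = -t^(3/2) - 2t^(7/2) + t^(9/2) - t^(11/2) + t^(13/2)  (w +5, c 13, <D> = -A^-11 + A^-7 - A^-3 + 2A + A^9)
key observation: V(t) takes 3 values over 3 diagrams, fixing the grouping


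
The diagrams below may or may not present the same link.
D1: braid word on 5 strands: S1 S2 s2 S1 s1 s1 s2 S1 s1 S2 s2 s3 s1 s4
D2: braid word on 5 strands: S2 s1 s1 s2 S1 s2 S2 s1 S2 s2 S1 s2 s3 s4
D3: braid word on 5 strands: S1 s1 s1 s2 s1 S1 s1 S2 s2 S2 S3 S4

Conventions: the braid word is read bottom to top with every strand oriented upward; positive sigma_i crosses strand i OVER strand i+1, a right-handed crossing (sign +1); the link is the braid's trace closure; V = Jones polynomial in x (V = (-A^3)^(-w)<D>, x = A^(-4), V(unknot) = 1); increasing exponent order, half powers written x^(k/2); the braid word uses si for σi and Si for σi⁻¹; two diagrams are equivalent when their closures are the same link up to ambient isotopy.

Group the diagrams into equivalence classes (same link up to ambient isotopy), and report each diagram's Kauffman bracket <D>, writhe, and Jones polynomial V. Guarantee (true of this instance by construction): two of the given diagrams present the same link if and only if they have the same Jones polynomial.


grouping into links: {D1, D2, D3}
V(D1) = 1  (w +4, c 14, <D> = A^12)
V(D2) = 1  [14 crossings, <D> = A^12, w = +4]
D3 (bracket 1; 12 crossings at w = 0): V = 1
why: all 3 diagrams share one V(x), hence one class


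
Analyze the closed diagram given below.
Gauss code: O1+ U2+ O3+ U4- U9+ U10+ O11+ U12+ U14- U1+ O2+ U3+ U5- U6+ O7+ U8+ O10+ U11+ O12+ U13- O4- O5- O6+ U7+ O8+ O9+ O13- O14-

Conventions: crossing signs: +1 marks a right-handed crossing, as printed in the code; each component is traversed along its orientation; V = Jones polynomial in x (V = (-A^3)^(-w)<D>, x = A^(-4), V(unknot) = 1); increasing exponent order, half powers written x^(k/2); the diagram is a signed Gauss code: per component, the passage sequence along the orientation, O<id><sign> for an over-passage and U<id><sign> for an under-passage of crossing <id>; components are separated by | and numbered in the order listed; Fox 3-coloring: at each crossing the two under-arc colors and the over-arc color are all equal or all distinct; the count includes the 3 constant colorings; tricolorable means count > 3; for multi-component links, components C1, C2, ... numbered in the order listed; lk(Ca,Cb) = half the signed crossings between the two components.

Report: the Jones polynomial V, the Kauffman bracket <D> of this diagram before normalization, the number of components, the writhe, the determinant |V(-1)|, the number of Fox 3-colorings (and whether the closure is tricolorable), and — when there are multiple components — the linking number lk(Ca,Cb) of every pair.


Jones polynomial: V(x) = x^2 - x^3 + 3x^4 - 3x^5 + 3x^6 - 3x^7 + 2x^8 - x^9
<D> = -A^-18 + 2A^-14 - 3A^-10 + 3A^-6 - 3A^-2 + 3A^2 - A^6 + A^10; writhe +6
components 1, writhe +6 (14 crossings)
3-colorings: 3 of 3^14, det 17 — not tricolorable
note: the span of V is 7, forcing >= 7 crossings in any diagram


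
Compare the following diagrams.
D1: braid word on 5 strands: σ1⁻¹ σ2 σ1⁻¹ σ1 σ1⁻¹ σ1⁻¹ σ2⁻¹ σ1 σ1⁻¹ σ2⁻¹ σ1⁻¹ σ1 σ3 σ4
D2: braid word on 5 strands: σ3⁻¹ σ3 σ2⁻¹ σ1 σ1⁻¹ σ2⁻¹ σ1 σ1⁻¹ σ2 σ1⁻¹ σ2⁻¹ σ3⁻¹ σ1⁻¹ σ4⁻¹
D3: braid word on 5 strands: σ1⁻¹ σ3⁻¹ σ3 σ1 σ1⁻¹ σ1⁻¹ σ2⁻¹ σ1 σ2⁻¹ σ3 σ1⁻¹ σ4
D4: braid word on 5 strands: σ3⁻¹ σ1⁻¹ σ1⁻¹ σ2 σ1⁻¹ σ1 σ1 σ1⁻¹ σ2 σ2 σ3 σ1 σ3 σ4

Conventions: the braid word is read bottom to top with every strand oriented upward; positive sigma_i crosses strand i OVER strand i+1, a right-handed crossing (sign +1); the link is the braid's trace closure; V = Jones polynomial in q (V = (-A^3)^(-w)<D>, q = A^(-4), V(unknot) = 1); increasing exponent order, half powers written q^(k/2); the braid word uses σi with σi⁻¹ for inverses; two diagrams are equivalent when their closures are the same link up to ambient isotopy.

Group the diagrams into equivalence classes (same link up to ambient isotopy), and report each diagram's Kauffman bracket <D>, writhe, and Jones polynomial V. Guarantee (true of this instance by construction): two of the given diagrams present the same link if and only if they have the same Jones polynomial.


grouping into links: {D1, D3} | {D2} | {D4}
V(D1) = -q^-6 + q^-5 - q^-4 + 2q^-3 - q^-2 + q^-1  (w -2, c 14, <D> = A^-2 - A^2 + 2A^6 - A^10 + A^14 - A^18)
V(D2) = -q^-4 + q^-3 + q^-1  [14 crossings, <D> = A^-14 + A^-6 - A^-2, w = -6]
V(D3) = -q^-6 + q^-5 - q^-4 + 2q^-3 - q^-2 + q^-1  [12 crossings, <D> = A^-2 - A^2 + 2A^6 - A^10 + A^14 - A^18, w = -2]
V(D4) = q + q^3 - q^4  (w +4, c 14, <D> = -A^-4 + 1 + A^8)
why: 3 classes among 4 diagrams; unequal V(q) rules out equality


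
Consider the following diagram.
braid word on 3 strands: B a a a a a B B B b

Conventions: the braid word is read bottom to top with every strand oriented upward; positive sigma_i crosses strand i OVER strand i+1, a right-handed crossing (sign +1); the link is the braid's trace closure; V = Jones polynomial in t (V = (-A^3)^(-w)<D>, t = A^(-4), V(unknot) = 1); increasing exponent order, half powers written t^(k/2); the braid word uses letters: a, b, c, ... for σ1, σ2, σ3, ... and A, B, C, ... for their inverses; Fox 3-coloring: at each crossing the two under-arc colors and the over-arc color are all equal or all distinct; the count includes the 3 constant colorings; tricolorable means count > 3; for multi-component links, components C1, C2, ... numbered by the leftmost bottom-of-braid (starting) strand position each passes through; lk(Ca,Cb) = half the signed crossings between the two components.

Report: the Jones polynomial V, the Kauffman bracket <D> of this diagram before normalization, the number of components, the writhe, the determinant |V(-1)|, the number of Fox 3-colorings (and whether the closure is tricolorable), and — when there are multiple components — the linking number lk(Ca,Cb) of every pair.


V = -t^-2 + t^-1 - 1 + 3t - 2t^2 + 3t^3 - 2t^4 + t^5 - t^6
<D> = -A^-18 + A^-14 - 2A^-10 + 3A^-6 - 2A^-2 + 3A^2 - A^6 + A^10 - A^14 (w = +2)
1 component over 10 crossings, w = +2
9 Fox colorings among 3^10, |V(-1)| = 15: tricolorable
why: w = +2 (over 10 crossings) is diagram-only; (-A^3)^(-2) removes it from V


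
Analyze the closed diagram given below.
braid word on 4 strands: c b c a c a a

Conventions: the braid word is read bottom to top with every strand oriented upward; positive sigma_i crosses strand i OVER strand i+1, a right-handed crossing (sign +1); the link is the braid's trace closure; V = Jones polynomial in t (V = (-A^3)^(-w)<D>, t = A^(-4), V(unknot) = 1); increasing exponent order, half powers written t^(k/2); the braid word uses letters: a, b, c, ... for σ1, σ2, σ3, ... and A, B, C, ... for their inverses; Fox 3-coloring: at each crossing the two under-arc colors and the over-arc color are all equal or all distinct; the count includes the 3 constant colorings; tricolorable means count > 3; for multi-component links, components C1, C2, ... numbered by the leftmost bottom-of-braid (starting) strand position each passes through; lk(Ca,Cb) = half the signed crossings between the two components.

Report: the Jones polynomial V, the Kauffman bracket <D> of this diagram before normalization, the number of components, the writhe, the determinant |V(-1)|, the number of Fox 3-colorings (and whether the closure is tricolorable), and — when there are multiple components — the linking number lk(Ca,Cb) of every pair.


V(t) = t^2 + 2t^4 - 2t^5 + t^6 - 2t^7 + t^8
bracket: -A^-11 + 2A^-7 - A^-3 + 2A - 2A^5 - A^13, w = +7
1 component, writhe +7, over 7 crossings
det 9, colorings 27 of 3^7 — tricolorable
observation: V spans 6 powers of t: at least 6 crossings in any diagram


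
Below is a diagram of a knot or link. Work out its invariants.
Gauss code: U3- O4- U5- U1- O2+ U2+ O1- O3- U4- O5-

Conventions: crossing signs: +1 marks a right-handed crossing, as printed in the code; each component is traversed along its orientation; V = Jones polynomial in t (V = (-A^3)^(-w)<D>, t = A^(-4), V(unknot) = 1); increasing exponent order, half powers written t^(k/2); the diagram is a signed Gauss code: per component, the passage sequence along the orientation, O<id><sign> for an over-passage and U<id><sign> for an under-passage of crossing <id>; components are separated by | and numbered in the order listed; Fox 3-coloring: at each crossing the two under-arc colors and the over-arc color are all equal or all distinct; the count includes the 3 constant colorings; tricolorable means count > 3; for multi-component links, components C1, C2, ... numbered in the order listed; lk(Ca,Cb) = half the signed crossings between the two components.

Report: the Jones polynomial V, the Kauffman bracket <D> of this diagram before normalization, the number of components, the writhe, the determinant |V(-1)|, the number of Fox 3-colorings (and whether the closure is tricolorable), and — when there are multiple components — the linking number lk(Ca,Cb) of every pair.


V = -t^-4 + t^-3 + t^-1
<D> = -A^-5 - A^3 + A^7 (w = -3)
1 component over 5 crossings, w = -3
9 Fox colorings among 3^5, |V(-1)| = 3: tricolorable
why: |V(-1)| = 3: so tricolorable, since 3 divides 3


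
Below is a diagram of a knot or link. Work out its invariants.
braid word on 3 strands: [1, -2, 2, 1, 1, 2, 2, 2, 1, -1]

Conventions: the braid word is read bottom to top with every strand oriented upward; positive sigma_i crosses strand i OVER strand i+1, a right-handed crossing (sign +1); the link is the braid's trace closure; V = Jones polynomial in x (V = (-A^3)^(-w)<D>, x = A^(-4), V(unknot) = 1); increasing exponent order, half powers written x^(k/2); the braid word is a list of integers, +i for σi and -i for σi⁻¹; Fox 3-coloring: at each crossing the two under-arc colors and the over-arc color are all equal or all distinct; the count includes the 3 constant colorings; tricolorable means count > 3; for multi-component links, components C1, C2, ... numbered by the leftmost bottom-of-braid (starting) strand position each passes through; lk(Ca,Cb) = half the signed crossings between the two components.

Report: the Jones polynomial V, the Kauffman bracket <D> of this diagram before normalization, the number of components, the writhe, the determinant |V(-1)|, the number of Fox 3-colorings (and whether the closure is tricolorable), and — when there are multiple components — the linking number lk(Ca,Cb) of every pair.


V(x) = x^2 + 2x^4 - 2x^5 + x^6 - 2x^7 + x^8
bracket: A^-14 - 2A^-10 + A^-6 - 2A^-2 + 2A^2 + A^10, w = +6
1 component, writhe +6, over 10 crossings
det 9, colorings 27 of 3^10 — tricolorable
observation: the span of V is 6, forcing >= 6 crossings in any diagram


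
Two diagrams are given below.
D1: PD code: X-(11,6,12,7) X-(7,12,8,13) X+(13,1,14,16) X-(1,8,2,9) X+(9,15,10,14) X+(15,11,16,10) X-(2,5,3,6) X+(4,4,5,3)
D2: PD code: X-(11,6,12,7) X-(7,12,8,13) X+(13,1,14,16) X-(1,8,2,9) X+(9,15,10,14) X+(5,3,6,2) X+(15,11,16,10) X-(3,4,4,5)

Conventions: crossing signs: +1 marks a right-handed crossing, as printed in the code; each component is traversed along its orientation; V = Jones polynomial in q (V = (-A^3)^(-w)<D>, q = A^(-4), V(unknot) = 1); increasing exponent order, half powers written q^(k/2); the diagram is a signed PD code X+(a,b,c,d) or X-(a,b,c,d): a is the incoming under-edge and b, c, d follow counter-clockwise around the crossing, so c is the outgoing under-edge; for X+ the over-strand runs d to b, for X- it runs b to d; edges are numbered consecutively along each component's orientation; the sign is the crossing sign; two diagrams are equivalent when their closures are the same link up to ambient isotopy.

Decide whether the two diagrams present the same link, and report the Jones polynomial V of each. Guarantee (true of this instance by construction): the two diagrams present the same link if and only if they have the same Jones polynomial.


equivalent: yes
V(D1) = -q^-3 + 2q^-2 - 2q^-1 + 3 - 2q + 2q^2 - q^3  (w 0, c 8, <D> = -A^-12 + 2A^-8 - 2A^-4 + 3 - 2A^4 + 2A^8 - A^12)
V(D2) = -q^-3 + 2q^-2 - 2q^-1 + 3 - 2q + 2q^2 - q^3  [8 crossings, <D> = -A^-12 + 2A^-8 - 2A^-4 + 3 - 2A^4 + 2A^8 - A^12, w = 0]
key observation: one V(q) for all 2 diagrams — one class (guaranteed)


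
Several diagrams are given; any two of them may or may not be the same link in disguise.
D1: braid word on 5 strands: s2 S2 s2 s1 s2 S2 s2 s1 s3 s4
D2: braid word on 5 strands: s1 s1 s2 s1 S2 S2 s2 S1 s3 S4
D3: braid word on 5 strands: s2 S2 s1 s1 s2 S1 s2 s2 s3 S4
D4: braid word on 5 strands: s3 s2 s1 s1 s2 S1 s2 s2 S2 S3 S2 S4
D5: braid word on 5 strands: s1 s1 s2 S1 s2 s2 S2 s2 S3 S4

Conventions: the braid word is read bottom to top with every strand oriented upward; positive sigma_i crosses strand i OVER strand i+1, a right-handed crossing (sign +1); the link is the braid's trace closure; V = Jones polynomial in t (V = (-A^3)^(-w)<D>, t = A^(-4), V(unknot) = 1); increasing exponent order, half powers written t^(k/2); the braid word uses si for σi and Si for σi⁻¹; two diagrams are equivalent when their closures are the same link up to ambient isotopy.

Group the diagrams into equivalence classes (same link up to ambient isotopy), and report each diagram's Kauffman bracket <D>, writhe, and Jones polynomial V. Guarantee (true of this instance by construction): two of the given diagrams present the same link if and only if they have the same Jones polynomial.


classes: {D1} | {D2} | {D3, D4, D5}
V(D1) = t + t^3 - t^4  [10 crossings, <D> = -A^2 + A^6 + A^14, w = +6]
V(D2) = 1  [10 crossings, <D> = A^6, w = +2]
V(D3) = t - t^2 + 2t^3 - t^4 + t^5 - t^6  [10 crossings, <D> = -A^-12 + A^-8 - A^-4 + 2 - A^4 + A^8, w = +4]
V(D4) = t - t^2 + 2t^3 - t^4 + t^5 - t^6  (w +2, c 12, <D> = -A^-18 + A^-14 - A^-10 + 2A^-6 - A^-2 + A^2)
V(D5) = t - t^2 + 2t^3 - t^4 + t^5 - t^6  [10 crossings, <D> = -A^-18 + A^-14 - A^-10 + 2A^-6 - A^-2 + A^2, w = +2]
insight: 3 classes among 5 diagrams; unequal V(t) rules out equality


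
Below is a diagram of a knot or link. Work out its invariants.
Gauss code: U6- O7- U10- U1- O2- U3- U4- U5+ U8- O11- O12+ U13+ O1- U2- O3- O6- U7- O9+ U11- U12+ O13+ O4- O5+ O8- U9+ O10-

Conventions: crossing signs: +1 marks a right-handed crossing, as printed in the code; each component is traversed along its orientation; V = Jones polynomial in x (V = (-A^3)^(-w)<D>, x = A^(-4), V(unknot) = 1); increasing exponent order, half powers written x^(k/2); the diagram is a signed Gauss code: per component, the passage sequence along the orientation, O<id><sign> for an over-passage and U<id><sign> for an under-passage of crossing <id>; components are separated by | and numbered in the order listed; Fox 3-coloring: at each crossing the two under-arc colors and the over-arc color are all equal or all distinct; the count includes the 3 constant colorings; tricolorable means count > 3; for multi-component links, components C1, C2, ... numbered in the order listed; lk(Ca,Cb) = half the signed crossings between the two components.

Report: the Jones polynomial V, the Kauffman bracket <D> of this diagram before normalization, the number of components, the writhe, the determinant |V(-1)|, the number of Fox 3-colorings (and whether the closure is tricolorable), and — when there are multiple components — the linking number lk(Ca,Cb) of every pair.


V(x) = x^-8 - 2x^-7 + x^-6 - 2x^-5 + 2x^-4 + x^-2
bracket: -A^-7 - 2A + 2A^5 - A^9 + 2A^13 - A^17, w = -5
1 component, writhe -5, over 13 crossings
det 9, colorings 27 of 3^13 — tricolorable
observation: det 9 = |V(-1)|; divisible by 3, so tricolorable


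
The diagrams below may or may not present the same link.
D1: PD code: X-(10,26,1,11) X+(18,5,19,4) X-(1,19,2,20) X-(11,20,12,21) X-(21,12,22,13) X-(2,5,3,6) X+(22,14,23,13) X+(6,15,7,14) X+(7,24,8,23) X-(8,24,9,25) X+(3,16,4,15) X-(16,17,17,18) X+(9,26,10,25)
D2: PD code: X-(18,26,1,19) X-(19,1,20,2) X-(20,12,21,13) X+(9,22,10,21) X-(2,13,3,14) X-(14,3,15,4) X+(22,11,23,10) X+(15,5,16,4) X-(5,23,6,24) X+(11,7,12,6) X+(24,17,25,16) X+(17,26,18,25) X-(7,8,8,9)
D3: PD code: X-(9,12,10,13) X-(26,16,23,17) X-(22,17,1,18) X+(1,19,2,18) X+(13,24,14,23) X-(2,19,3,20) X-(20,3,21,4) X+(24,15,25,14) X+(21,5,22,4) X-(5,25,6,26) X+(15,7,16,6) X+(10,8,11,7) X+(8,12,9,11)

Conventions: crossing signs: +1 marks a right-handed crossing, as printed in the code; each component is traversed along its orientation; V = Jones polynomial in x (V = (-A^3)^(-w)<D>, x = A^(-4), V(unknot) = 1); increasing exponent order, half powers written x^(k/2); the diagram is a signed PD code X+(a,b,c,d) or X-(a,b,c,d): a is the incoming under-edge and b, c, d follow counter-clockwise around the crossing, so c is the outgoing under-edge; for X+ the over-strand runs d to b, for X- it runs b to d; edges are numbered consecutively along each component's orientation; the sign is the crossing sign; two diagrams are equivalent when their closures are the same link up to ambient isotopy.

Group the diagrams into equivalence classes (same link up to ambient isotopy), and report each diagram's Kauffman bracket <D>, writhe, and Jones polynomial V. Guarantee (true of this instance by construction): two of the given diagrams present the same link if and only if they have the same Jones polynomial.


classes: {D1} | {D2, D3}
V(D1) = -x^(1/2) - x^(5/2)  [13 crossings, <D> = A^-13 + A^-5, w = -1]
V(D2) = -x^(-3/2) + x^(-1/2) - 2x^(1/2) + x^(3/2) - 2x^(5/2) + x^(7/2)  [13 crossings, <D> = -A^-17 + 2A^-13 - A^-9 + 2A^-5 - A^-1 + A^3, w = -1]
V(D3) = -x^(-3/2) + x^(-1/2) - 2x^(1/2) + x^(3/2) - 2x^(5/2) + x^(7/2)  (w +1, c 13, <D> = -A^-11 + 2A^-7 - A^-3 + 2A - A^5 + A^9)
insight: 2 classes among 3 diagrams; unequal V(x) rules out equality


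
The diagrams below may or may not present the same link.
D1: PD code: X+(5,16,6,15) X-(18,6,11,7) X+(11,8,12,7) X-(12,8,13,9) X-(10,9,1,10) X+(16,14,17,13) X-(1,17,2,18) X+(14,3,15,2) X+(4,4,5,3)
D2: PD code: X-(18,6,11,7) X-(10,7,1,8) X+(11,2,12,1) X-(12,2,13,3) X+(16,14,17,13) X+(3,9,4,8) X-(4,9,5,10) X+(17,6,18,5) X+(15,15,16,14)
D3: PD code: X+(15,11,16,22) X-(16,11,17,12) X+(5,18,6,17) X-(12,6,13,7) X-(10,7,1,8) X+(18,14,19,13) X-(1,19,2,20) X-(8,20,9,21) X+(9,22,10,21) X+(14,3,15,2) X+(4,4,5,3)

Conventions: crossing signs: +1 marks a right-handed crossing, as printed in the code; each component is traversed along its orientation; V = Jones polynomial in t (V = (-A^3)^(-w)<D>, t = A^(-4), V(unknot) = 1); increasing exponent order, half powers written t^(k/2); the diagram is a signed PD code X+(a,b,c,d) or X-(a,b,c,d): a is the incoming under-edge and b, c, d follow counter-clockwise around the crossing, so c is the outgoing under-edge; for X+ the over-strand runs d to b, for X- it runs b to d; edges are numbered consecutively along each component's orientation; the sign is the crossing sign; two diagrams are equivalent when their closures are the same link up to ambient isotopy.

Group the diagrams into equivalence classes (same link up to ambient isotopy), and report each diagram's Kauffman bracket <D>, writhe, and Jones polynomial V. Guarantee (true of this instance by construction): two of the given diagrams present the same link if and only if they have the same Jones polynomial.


equivalence classes: {D1, D3} | {D2}
D1 (bracket -A^-11 + 2A^-7 - A^-3 + 2A - A^5 + A^9; 9 crossings at w = +1): V = -t^(-3/2) + t^(-1/2) - 2t^(1/2) + t^(3/2) - 2t^(5/2) + t^(7/2)
V(D2) = -t^(-1/2) - t^(1/2)  (w +1, c 9, <D> = A + A^5)
D3 (bracket -A^-11 + 2A^-7 - A^-3 + 2A - A^5 + A^9; 11 crossings at w = +1): V = -t^(-3/2) + t^(-1/2) - 2t^(1/2) + t^(3/2) - 2t^(5/2) + t^(7/2)
key observation: 2 values of V(t) split the 3 diagrams


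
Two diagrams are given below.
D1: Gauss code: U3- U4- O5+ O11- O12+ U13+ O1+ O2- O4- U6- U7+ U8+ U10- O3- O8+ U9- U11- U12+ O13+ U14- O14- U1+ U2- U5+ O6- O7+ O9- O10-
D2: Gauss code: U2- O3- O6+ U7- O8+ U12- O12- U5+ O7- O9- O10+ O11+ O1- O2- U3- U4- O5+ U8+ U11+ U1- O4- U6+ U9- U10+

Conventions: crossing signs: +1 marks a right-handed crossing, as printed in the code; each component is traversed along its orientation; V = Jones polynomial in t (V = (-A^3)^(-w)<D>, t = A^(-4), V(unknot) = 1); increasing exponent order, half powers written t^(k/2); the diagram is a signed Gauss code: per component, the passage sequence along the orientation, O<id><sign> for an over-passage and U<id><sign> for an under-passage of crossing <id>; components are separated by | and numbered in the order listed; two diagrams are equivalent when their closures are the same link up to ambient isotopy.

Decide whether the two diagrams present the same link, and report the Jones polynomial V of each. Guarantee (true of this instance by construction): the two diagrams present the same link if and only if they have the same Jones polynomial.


same link: yes
V(D1) = t^-4 - t^-3 + t^-2 - 2t^-1 + 2 - t + t^2  [14 crossings, <D> = A^-14 - A^-10 + 2A^-6 - 2A^-2 + A^2 - A^6 + A^10, w = -2]
V(D2) = t^-4 - t^-3 + t^-2 - 2t^-1 + 2 - t + t^2  [12 crossings, <D> = A^-14 - A^-10 + 2A^-6 - 2A^-2 + A^2 - A^6 + A^10, w = -2]
insight: one V(t) for all 2 diagrams — one class (guaranteed)
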